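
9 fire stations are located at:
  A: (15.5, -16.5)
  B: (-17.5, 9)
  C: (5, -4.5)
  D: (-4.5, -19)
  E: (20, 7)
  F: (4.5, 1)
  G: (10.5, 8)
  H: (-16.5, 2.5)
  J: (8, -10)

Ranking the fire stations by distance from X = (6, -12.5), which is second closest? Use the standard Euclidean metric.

C

Compare squared distances (the ordering matches that of the actual distances):
|XA|² = 90.25 + 16 = 106.25
|XB|² = 552.25 + 462.25 = 1014.5
|XC|² = 1 + 64 = 65
|XD|² = 110.25 + 42.25 = 152.5
|XE|² = 196 + 380.25 = 576.25
|XF|² = 2.25 + 182.25 = 184.5
|XG|² = 20.25 + 420.25 = 440.5
|XH|² = 506.25 + 225 = 731.25
|XJ|² = 4 + 6.25 = 10.25
Sorted ascending: J, C, A, … — the second-nearest is C.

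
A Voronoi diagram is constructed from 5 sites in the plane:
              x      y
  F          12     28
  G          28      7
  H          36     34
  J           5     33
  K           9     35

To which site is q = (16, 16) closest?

Since √ is increasing, it suffices to compare squared distances:
|qF|² = (16−12)² + (16−28)² = 16 + 144 = 160
|qG|² = (16−28)² + (16−7)² = 144 + 81 = 225
|qH|² = (16−36)² + (16−34)² = 400 + 324 = 724
|qJ|² = (16−5)² + (16−33)² = 121 + 289 = 410
|qK|² = (16−9)² + (16−35)² = 49 + 361 = 410
Minimum is at F.

F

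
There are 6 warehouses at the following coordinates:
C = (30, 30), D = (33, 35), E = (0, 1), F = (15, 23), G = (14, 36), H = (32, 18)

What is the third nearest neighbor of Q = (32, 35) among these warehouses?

H

Compare squared distances (the ordering matches that of the actual distances):
|QC|² = (32−30)² + (35−30)² = 4 + 25 = 29
|QD|² = (32−33)² + (35−35)² = 1 + 0 = 1
|QE|² = (32−0)² + (35−1)² = 1024 + 1156 = 2180
|QF|² = (32−15)² + (35−23)² = 289 + 144 = 433
|QG|² = (32−14)² + (35−36)² = 324 + 1 = 325
|QH|² = (32−32)² + (35−18)² = 0 + 289 = 289
Sorted ascending: D, C, H, G, … — the third-nearest is H.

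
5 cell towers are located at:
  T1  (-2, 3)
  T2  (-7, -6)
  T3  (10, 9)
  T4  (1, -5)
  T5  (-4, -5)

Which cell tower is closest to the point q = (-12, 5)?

Compare squared distances (the ordering matches that of the actual distances):
|qT1|² = (-12−(-2))² + (5−3)² = 100 + 4 = 104
|qT2|² = (-12−(-7))² + (5−(-6))² = 25 + 121 = 146
|qT3|² = (-12−10)² + (5−9)² = 484 + 16 = 500
|qT4|² = (-12−1)² + (5−(-5))² = 169 + 100 = 269
|qT5|² = (-12−(-4))² + (5−(-5))² = 64 + 100 = 164
The smallest is to T1, so q lies in the Voronoi region of T1.

T1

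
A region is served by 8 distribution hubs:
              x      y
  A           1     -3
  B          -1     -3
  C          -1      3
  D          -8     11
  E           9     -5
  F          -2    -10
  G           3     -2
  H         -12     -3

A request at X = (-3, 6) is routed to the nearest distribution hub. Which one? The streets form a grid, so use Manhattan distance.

C

d(X,A) = 4 + 9 = 13
d(X,B) = 2 + 9 = 11
d(X,C) = 2 + 3 = 5
d(X,D) = 5 + 5 = 10
d(X,E) = 12 + 11 = 23
d(X,F) = 1 + 16 = 17
d(X,G) = 6 + 8 = 14
d(X,H) = 9 + 9 = 18
C is nearest.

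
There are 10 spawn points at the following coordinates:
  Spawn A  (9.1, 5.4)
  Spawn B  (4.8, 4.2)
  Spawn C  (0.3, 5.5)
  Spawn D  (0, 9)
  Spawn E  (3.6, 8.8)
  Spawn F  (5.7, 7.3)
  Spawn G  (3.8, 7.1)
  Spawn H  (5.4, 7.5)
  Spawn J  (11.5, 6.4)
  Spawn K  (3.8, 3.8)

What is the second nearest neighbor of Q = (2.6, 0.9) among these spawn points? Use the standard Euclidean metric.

Compare squared distances (the ordering matches that of the actual distances):
d²(Q, Spawn A) = (2.6−9.1)² + (0.9−5.4)² = 42.25 + 20.25 = 62.5
d²(Q, Spawn B) = (2.6−4.8)² + (0.9−4.2)² = 4.84 + 10.89 = 15.73
d²(Q, Spawn C) = (2.6−0.3)² + (0.9−5.5)² = 5.29 + 21.16 = 26.45
d²(Q, Spawn D) = (2.6−0)² + (0.9−9)² = 6.76 + 65.61 = 72.37
d²(Q, Spawn E) = (2.6−3.6)² + (0.9−8.8)² = 1 + 62.41 = 63.41
d²(Q, Spawn F) = (2.6−5.7)² + (0.9−7.3)² = 9.61 + 40.96 = 50.57
d²(Q, Spawn G) = (2.6−3.8)² + (0.9−7.1)² = 1.44 + 38.44 = 39.88
d²(Q, Spawn H) = (2.6−5.4)² + (0.9−7.5)² = 7.84 + 43.56 = 51.4
d²(Q, Spawn J) = (2.6−11.5)² + (0.9−6.4)² = 79.21 + 30.25 = 109.46
d²(Q, Spawn K) = (2.6−3.8)² + (0.9−3.8)² = 1.44 + 8.41 = 9.85
Sorted ascending: Spawn K, Spawn B, Spawn C, … — the second-nearest is Spawn B.

Spawn B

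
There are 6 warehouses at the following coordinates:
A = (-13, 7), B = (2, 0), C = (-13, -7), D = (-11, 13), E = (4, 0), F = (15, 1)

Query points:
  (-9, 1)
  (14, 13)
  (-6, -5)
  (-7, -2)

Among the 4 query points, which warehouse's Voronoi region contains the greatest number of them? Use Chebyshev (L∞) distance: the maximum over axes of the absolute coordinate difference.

C

(-9, 1) — d to each: A:6, B:11, C:8, D:12, E:13, F:24 → nearest is A
(14, 13) — d to each: A:27, B:13, C:27, D:25, E:13, F:12 → nearest is F
(-6, -5) — d to each: A:12, B:8, C:7, D:18, E:10, F:21 → nearest is C
(-7, -2) — d to each: A:9, B:9, C:6, D:15, E:11, F:22 → nearest is C
Tally — A:1, C:2, F:1. C captures the most (2).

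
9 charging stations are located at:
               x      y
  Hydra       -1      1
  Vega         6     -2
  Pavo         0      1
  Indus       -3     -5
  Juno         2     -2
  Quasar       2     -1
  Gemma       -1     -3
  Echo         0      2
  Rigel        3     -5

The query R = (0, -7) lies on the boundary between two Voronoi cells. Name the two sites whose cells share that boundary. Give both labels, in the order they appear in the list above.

Squared distances from R to each site:
d²(R, Hydra) = (0−(-1))² + (-7−1)² = 1 + 64 = 65
d²(R, Vega) = (0−6)² + (-7−(-2))² = 36 + 25 = 61
d²(R, Pavo) = (0−0)² + (-7−1)² = 0 + 64 = 64
d²(R, Indus) = (0−(-3))² + (-7−(-5))² = 9 + 4 = 13
d²(R, Juno) = (0−2)² + (-7−(-2))² = 4 + 25 = 29
d²(R, Quasar) = (0−2)² + (-7−(-1))² = 4 + 36 = 40
d²(R, Gemma) = (0−(-1))² + (-7−(-3))² = 1 + 16 = 17
d²(R, Echo) = (0−0)² + (-7−2)² = 0 + 81 = 81
d²(R, Rigel) = (0−3)² + (-7−(-5))² = 9 + 4 = 13
R is equidistant from Indus and Rigel (both at squared distance 13), and every other site is strictly farther — so R lies on the Indus–Rigel Voronoi edge.

Indus and Rigel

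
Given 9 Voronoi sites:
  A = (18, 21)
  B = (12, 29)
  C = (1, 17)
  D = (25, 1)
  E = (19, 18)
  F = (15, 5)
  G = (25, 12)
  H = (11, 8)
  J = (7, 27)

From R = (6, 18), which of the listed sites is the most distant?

Squared Euclidean distances:
|RA|² = 144 + 9 = 153
|RB|² = 36 + 121 = 157
|RC|² = 25 + 1 = 26
|RD|² = 361 + 289 = 650
|RE|² = 169 + 0 = 169
|RF|² = 81 + 169 = 250
|RG|² = 361 + 36 = 397
|RH|² = 25 + 100 = 125
|RJ|² = 1 + 81 = 82
The largest is to D.

D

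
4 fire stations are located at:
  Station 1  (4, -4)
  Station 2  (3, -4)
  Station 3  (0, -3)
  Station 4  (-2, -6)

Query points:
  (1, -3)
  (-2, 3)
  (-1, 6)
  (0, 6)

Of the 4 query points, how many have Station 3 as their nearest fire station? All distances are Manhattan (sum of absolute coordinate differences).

4

(1, -3) — d to each: Station 1:4, Station 2:3, Station 3:1, Station 4:6 → nearest is Station 3
(-2, 3) — d to each: Station 1:13, Station 2:12, Station 3:8, Station 4:9 → nearest is Station 3
(-1, 6) — d to each: Station 1:15, Station 2:14, Station 3:10, Station 4:13 → nearest is Station 3
(0, 6) — d to each: Station 1:14, Station 2:13, Station 3:9, Station 4:14 → nearest is Station 3
4 of the 4 points have Station 3 as nearest.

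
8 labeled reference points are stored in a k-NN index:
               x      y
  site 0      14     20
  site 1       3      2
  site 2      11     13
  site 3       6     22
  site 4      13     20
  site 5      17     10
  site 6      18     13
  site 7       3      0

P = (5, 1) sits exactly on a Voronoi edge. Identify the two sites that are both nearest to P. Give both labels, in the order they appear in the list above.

Squared distances from P to each site:
d²(P, site 0) = (5−14)² + (1−20)² = 81 + 361 = 442
d²(P, site 1) = (5−3)² + (1−2)² = 4 + 1 = 5
d²(P, site 2) = (5−11)² + (1−13)² = 36 + 144 = 180
d²(P, site 3) = (5−6)² + (1−22)² = 1 + 441 = 442
d²(P, site 4) = (5−13)² + (1−20)² = 64 + 361 = 425
d²(P, site 5) = (5−17)² + (1−10)² = 144 + 81 = 225
d²(P, site 6) = (5−18)² + (1−13)² = 169 + 144 = 313
d²(P, site 7) = (5−3)² + (1−0)² = 4 + 1 = 5
P is equidistant from site 1 and site 7 (both at squared distance 5), and every other site is strictly farther — so P lies on the site 1–site 7 Voronoi edge.

site 1 and site 7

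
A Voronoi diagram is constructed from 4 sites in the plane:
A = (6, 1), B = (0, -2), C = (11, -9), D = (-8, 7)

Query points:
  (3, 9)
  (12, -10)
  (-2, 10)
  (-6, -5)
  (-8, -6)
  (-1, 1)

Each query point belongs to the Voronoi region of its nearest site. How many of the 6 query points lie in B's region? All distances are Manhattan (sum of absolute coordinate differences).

3

(3, 9) — d to each: A:11, B:14, C:26, D:13 → nearest is A
(12, -10) — d to each: A:17, B:20, C:2, D:37 → nearest is C
(-2, 10) — d to each: A:17, B:14, C:32, D:9 → nearest is D
(-6, -5) — d to each: A:18, B:9, C:21, D:14 → nearest is B
(-8, -6) — d to each: A:21, B:12, C:22, D:13 → nearest is B
(-1, 1) — d to each: A:7, B:4, C:22, D:13 → nearest is B
3 of the 6 points have B as nearest.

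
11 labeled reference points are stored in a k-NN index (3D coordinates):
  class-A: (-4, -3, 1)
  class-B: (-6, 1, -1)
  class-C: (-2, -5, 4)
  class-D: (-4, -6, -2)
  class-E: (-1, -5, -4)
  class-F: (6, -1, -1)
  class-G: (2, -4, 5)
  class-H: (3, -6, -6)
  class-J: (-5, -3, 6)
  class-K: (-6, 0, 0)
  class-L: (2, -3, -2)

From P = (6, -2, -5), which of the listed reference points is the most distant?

class-J

Since √ is increasing, it suffices to compare squared distances:
d²(P, class-A) = 100 + 1 + 36 = 137
d²(P, class-B) = 144 + 9 + 16 = 169
d²(P, class-C) = 64 + 9 + 81 = 154
d²(P, class-D) = 100 + 16 + 9 = 125
d²(P, class-E) = 49 + 9 + 1 = 59
d²(P, class-F) = 0 + 1 + 16 = 17
d²(P, class-G) = 16 + 4 + 100 = 120
d²(P, class-H) = 9 + 16 + 1 = 26
d²(P, class-J) = 121 + 1 + 121 = 243
d²(P, class-K) = 144 + 4 + 25 = 173
d²(P, class-L) = 16 + 1 + 9 = 26
The largest is to class-J.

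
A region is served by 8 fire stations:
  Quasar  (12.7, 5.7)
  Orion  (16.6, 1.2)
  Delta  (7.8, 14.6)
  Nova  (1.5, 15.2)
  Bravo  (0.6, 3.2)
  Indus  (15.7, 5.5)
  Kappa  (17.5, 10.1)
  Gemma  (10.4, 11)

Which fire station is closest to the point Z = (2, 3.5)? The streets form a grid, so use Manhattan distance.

d(Z, Quasar) = 10.7 + 2.2 = 12.9
d(Z, Orion) = 14.6 + 2.3 = 16.9
d(Z, Delta) = 5.8 + 11.1 = 16.9
d(Z, Nova) = 0.5 + 11.7 = 12.2
d(Z, Bravo) = 1.4 + 0.3 = 1.7
d(Z, Indus) = 13.7 + 2 = 15.7
d(Z, Kappa) = 15.5 + 6.6 = 22.1
d(Z, Gemma) = 8.4 + 7.5 = 15.9
The smallest is to Bravo, so Z lies in the Voronoi region of Bravo.

Bravo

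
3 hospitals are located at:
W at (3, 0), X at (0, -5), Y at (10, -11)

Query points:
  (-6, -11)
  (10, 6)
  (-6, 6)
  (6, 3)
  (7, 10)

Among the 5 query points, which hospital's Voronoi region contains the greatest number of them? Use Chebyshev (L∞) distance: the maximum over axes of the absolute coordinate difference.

(-6, -11) — d to each: W:11, X:6, Y:16 → nearest is X
(10, 6) — d to each: W:7, X:11, Y:17 → nearest is W
(-6, 6) — d to each: W:9, X:11, Y:17 → nearest is W
(6, 3) — d to each: W:3, X:8, Y:14 → nearest is W
(7, 10) — d to each: W:10, X:15, Y:21 → nearest is W
Tally — W:4, X:1. W captures the most (4).

W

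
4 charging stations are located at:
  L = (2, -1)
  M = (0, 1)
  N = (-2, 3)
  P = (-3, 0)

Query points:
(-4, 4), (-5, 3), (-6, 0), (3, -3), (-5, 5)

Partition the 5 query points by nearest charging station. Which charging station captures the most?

(-4, 4) — d² to each: L:61, M:25, N:5, P:17 → nearest is N
(-5, 3) — d² to each: L:65, M:29, N:9, P:13 → nearest is N
(-6, 0) — d² to each: L:65, M:37, N:25, P:9 → nearest is P
(3, -3) — d² to each: L:5, M:25, N:61, P:45 → nearest is L
(-5, 5) — d² to each: L:85, M:41, N:13, P:29 → nearest is N
Tally — L:1, N:3, P:1. N captures the most (3).

N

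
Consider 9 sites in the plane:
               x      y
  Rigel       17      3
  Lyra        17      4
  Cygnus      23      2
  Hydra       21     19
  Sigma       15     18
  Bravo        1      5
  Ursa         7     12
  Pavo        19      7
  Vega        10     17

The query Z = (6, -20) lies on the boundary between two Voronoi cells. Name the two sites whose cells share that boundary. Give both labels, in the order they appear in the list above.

Rigel and Bravo

Squared distances from Z to each site:
d²(Z, Rigel) = 121 + 529 = 650
d²(Z, Lyra) = 121 + 576 = 697
d²(Z, Cygnus) = 289 + 484 = 773
d²(Z, Hydra) = 225 + 1521 = 1746
d²(Z, Sigma) = 81 + 1444 = 1525
d²(Z, Bravo) = 25 + 625 = 650
d²(Z, Ursa) = 1 + 1024 = 1025
d²(Z, Pavo) = 169 + 729 = 898
d²(Z, Vega) = 16 + 1369 = 1385
Z is equidistant from Rigel and Bravo (both at squared distance 650), and every other site is strictly farther — so Z lies on the Rigel–Bravo Voronoi edge.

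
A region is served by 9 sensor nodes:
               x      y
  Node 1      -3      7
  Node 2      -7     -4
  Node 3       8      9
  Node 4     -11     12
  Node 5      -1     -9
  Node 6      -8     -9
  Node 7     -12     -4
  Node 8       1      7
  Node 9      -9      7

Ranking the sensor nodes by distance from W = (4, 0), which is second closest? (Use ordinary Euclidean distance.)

Node 3

Compare squared distances (the ordering matches that of the actual distances):
d²(W, Node 1) = (4−(-3))² + (0−7)² = 49 + 49 = 98
d²(W, Node 2) = (4−(-7))² + (0−(-4))² = 121 + 16 = 137
d²(W, Node 3) = (4−8)² + (0−9)² = 16 + 81 = 97
d²(W, Node 4) = (4−(-11))² + (0−12)² = 225 + 144 = 369
d²(W, Node 5) = (4−(-1))² + (0−(-9))² = 25 + 81 = 106
d²(W, Node 6) = (4−(-8))² + (0−(-9))² = 144 + 81 = 225
d²(W, Node 7) = (4−(-12))² + (0−(-4))² = 256 + 16 = 272
d²(W, Node 8) = (4−1)² + (0−7)² = 9 + 49 = 58
d²(W, Node 9) = (4−(-9))² + (0−7)² = 169 + 49 = 218
Sorted ascending: Node 8, Node 3, Node 1, … — the second-nearest is Node 3.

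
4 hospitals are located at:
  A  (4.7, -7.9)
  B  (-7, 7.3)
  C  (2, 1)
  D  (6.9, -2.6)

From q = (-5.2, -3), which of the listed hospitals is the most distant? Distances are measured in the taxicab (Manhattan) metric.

d(q,A) = 9.9 + 4.9 = 14.8
d(q,B) = 1.8 + 10.3 = 12.1
d(q,C) = 7.2 + 4 = 11.2
d(q,D) = 12.1 + 0.4 = 12.5
The largest is to A.

A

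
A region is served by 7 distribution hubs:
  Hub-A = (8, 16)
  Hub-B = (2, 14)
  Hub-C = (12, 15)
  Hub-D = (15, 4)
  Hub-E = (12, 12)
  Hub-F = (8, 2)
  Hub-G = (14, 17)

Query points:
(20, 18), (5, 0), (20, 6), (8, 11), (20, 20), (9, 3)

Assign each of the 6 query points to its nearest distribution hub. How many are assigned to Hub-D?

(20, 18) — d² to each: Hub-A:148, Hub-B:340, Hub-C:73, Hub-D:221, Hub-E:100, Hub-F:400, Hub-G:37 → nearest is Hub-G
(5, 0) — d² to each: Hub-A:265, Hub-B:205, Hub-C:274, Hub-D:116, Hub-E:193, Hub-F:13, Hub-G:370 → nearest is Hub-F
(20, 6) — d² to each: Hub-A:244, Hub-B:388, Hub-C:145, Hub-D:29, Hub-E:100, Hub-F:160, Hub-G:157 → nearest is Hub-D
(8, 11) — d² to each: Hub-A:25, Hub-B:45, Hub-C:32, Hub-D:98, Hub-E:17, Hub-F:81, Hub-G:72 → nearest is Hub-E
(20, 20) — d² to each: Hub-A:160, Hub-B:360, Hub-C:89, Hub-D:281, Hub-E:128, Hub-F:468, Hub-G:45 → nearest is Hub-G
(9, 3) — d² to each: Hub-A:170, Hub-B:170, Hub-C:153, Hub-D:37, Hub-E:90, Hub-F:2, Hub-G:221 → nearest is Hub-F
1 of the 6 points has Hub-D as nearest.

1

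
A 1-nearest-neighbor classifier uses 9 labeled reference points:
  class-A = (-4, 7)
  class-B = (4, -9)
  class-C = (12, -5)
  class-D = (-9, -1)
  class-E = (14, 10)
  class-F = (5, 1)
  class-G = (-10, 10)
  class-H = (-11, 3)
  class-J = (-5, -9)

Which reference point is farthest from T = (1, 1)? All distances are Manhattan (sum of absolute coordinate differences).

d(T, class-A) = |1−(-4)| + |1−7| = 5 + 6 = 11
d(T, class-B) = |1−4| + |1−(-9)| = 3 + 10 = 13
d(T, class-C) = |1−12| + |1−(-5)| = 11 + 6 = 17
d(T, class-D) = |1−(-9)| + |1−(-1)| = 10 + 2 = 12
d(T, class-E) = |1−14| + |1−10| = 13 + 9 = 22
d(T, class-F) = |1−5| + |1−1| = 4 + 0 = 4
d(T, class-G) = |1−(-10)| + |1−10| = 11 + 9 = 20
d(T, class-H) = |1−(-11)| + |1−3| = 12 + 2 = 14
d(T, class-J) = |1−(-5)| + |1−(-9)| = 6 + 10 = 16
The largest is to class-E.

class-E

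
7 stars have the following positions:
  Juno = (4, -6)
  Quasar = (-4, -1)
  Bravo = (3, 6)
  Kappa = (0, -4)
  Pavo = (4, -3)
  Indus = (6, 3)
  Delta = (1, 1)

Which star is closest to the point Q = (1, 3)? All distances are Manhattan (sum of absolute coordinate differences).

Delta

d(Q, Juno) = |1−4| + |3−(-6)| = 3 + 9 = 12
d(Q, Quasar) = |1−(-4)| + |3−(-1)| = 5 + 4 = 9
d(Q, Bravo) = |1−3| + |3−6| = 2 + 3 = 5
d(Q, Kappa) = |1−0| + |3−(-4)| = 1 + 7 = 8
d(Q, Pavo) = |1−4| + |3−(-3)| = 3 + 6 = 9
d(Q, Indus) = |1−6| + |3−3| = 5 + 0 = 5
d(Q, Delta) = |1−1| + |3−1| = 0 + 2 = 2
The smallest is to Delta, so Q lies in the Voronoi region of Delta.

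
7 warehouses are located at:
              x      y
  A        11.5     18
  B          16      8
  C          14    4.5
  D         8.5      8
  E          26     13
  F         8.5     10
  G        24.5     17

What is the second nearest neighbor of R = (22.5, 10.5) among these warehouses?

G

Squared Euclidean distances:
|RA|² = (22.5−11.5)² + (10.5−18)² = 121 + 56.25 = 177.25
|RB|² = (22.5−16)² + (10.5−8)² = 42.25 + 6.25 = 48.5
|RC|² = (22.5−14)² + (10.5−4.5)² = 72.25 + 36 = 108.25
|RD|² = (22.5−8.5)² + (10.5−8)² = 196 + 6.25 = 202.25
|RE|² = (22.5−26)² + (10.5−13)² = 12.25 + 6.25 = 18.5
|RF|² = (22.5−8.5)² + (10.5−10)² = 196 + 0.25 = 196.25
|RG|² = (22.5−24.5)² + (10.5−17)² = 4 + 42.25 = 46.25
Sorted ascending: E, G, B, … — the second-nearest is G.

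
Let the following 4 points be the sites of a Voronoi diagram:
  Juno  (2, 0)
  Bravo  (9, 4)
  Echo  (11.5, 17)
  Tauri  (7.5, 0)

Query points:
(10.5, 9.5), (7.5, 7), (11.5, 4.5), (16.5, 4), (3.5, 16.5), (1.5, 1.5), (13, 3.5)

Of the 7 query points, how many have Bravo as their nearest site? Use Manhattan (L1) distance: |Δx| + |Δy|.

(10.5, 9.5) — d to each: Juno:18, Bravo:7, Echo:8.5, Tauri:12.5 → nearest is Bravo
(7.5, 7) — d to each: Juno:12.5, Bravo:4.5, Echo:14, Tauri:7 → nearest is Bravo
(11.5, 4.5) — d to each: Juno:14, Bravo:3, Echo:12.5, Tauri:8.5 → nearest is Bravo
(16.5, 4) — d to each: Juno:18.5, Bravo:7.5, Echo:18, Tauri:13 → nearest is Bravo
(3.5, 16.5) — d to each: Juno:18, Bravo:18, Echo:8.5, Tauri:20.5 → nearest is Echo
(1.5, 1.5) — d to each: Juno:2, Bravo:10, Echo:25.5, Tauri:7.5 → nearest is Juno
(13, 3.5) — d to each: Juno:14.5, Bravo:4.5, Echo:15, Tauri:9 → nearest is Bravo
5 of the 7 points have Bravo as nearest.

5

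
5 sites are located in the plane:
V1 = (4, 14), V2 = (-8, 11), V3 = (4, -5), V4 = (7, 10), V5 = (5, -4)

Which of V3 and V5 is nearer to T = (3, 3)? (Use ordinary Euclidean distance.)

Compare squared distances:
|TV3|² = (3−4)² + (3−(-5))² = 1 + 64 = 65
|TV5|² = (3−5)² + (3−(-4))² = 4 + 49 = 53
65 > 53, so V5 is closer.

V5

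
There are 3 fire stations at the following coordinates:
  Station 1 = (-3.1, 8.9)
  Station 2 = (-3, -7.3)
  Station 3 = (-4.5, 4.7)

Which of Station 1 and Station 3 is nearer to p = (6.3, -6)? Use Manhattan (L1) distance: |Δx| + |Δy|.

d(p, Station 1) = |6.3−(-3.1)| + |-6−8.9| = 9.4 + 14.9 = 24.3
d(p, Station 3) = |6.3−(-4.5)| + |-6−4.7| = 10.8 + 10.7 = 21.5
24.3 > 21.5, so Station 3 is closer.

Station 3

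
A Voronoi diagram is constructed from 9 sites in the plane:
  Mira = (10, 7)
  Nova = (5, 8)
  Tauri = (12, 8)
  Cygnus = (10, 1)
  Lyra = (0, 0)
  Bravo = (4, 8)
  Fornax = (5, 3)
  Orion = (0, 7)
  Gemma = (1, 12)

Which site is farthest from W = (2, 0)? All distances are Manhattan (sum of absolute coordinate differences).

Tauri

d(W, Mira) = 8 + 7 = 15
d(W, Nova) = 3 + 8 = 11
d(W, Tauri) = 10 + 8 = 18
d(W, Cygnus) = 8 + 1 = 9
d(W, Lyra) = 2 + 0 = 2
d(W, Bravo) = 2 + 8 = 10
d(W, Fornax) = 3 + 3 = 6
d(W, Orion) = 2 + 7 = 9
d(W, Gemma) = 1 + 12 = 13
The largest is to Tauri.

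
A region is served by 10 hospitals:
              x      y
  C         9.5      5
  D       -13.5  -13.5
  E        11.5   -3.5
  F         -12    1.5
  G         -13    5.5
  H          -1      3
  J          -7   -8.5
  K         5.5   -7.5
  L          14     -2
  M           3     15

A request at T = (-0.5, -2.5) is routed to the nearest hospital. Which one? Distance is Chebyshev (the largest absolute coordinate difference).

H

d(T,C) = max(10, 7.5) = 10
d(T,D) = max(13, 11) = 13
d(T,E) = max(12, 1) = 12
d(T,F) = max(11.5, 4) = 11.5
d(T,G) = max(12.5, 8) = 12.5
d(T,H) = max(0.5, 5.5) = 5.5
d(T,J) = max(6.5, 6) = 6.5
d(T,K) = max(6, 5) = 6
d(T,L) = max(14.5, 0.5) = 14.5
d(T,M) = max(3.5, 17.5) = 17.5
Minimum is at H.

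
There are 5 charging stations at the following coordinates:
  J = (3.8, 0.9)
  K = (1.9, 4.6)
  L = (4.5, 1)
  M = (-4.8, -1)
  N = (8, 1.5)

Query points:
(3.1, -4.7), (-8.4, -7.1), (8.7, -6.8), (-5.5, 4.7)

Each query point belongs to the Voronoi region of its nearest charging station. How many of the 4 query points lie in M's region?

2

(3.1, -4.7) — d² to each: J:31.85, K:87.93, L:34.45, M:76.1, N:62.45 → nearest is J
(-8.4, -7.1) — d² to each: J:212.84, K:242.98, L:232.02, M:50.17, N:342.92 → nearest is M
(8.7, -6.8) — d² to each: J:83.3, K:176.2, L:78.48, M:215.89, N:69.38 → nearest is N
(-5.5, 4.7) — d² to each: J:100.93, K:54.77, L:113.69, M:32.98, N:192.49 → nearest is M
2 of the 4 points have M as nearest.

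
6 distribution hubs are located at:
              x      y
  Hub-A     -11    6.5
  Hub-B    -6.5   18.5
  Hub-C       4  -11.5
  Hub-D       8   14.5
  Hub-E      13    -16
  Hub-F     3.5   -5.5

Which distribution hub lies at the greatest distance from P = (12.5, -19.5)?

Hub-B

Compare squared distances (the ordering matches that of the actual distances):
d²(P, Hub-A) = (12.5−(-11))² + (-19.5−6.5)² = 552.25 + 676 = 1228.25
d²(P, Hub-B) = (12.5−(-6.5))² + (-19.5−18.5)² = 361 + 1444 = 1805
d²(P, Hub-C) = (12.5−4)² + (-19.5−(-11.5))² = 72.25 + 64 = 136.25
d²(P, Hub-D) = (12.5−8)² + (-19.5−14.5)² = 20.25 + 1156 = 1176.25
d²(P, Hub-E) = (12.5−13)² + (-19.5−(-16))² = 0.25 + 12.25 = 12.5
d²(P, Hub-F) = (12.5−3.5)² + (-19.5−(-5.5))² = 81 + 196 = 277
The largest is to Hub-B.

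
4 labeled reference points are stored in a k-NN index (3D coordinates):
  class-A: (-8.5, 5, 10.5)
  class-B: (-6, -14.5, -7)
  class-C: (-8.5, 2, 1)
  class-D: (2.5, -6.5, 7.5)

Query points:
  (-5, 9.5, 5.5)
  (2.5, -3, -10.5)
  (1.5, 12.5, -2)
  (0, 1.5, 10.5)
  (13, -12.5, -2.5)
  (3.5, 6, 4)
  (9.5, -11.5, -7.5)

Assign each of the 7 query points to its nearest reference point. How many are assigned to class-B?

2

(-5, 9.5, 5.5) — d² to each: class-A:57.5, class-B:733.25, class-C:88.75, class-D:316.25 → nearest is class-A
(2.5, -3, -10.5) — d² to each: class-A:626, class-B:216.75, class-C:278.25, class-D:336.25 → nearest is class-B
(1.5, 12.5, -2) — d² to each: class-A:312.5, class-B:810.25, class-C:219.25, class-D:452.25 → nearest is class-C
(0, 1.5, 10.5) — d² to each: class-A:84.5, class-B:598.25, class-C:162.75, class-D:79.25 → nearest is class-D
(13, -12.5, -2.5) — d² to each: class-A:937.5, class-B:385.25, class-C:684.75, class-D:246.25 → nearest is class-D
(3.5, 6, 4) — d² to each: class-A:187.25, class-B:631.5, class-C:169, class-D:169.5 → nearest is class-C
(9.5, -11.5, -7.5) — d² to each: class-A:920.25, class-B:249.5, class-C:578.5, class-D:299 → nearest is class-B
2 of the 7 points have class-B as nearest.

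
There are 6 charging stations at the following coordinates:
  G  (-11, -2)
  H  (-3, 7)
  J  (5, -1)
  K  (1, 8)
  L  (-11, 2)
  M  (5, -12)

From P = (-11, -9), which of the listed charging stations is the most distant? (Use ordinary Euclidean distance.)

K

Squared Euclidean distances:
|PG|² = (-11−(-11))² + (-9−(-2))² = 0 + 49 = 49
|PH|² = (-11−(-3))² + (-9−7)² = 64 + 256 = 320
|PJ|² = (-11−5)² + (-9−(-1))² = 256 + 64 = 320
|PK|² = (-11−1)² + (-9−8)² = 144 + 289 = 433
|PL|² = (-11−(-11))² + (-9−2)² = 0 + 121 = 121
|PM|² = (-11−5)² + (-9−(-12))² = 256 + 9 = 265
The largest is to K.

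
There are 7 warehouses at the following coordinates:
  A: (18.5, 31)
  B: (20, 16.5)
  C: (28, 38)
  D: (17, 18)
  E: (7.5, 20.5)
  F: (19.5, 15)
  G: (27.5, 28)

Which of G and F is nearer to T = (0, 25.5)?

F

Compare squared distances:
|TG|² = (0−27.5)² + (25.5−28)² = 756.25 + 6.25 = 762.5
|TF|² = (0−19.5)² + (25.5−15)² = 380.25 + 110.25 = 490.5
762.5 > 490.5, so F is closer.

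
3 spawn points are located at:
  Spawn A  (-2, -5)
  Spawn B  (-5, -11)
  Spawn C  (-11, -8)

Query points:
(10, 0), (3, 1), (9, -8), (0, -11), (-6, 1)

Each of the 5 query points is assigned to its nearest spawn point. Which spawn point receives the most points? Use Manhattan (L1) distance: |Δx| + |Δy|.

(10, 0) — d to each: Spawn A:17, Spawn B:26, Spawn C:29 → nearest is Spawn A
(3, 1) — d to each: Spawn A:11, Spawn B:20, Spawn C:23 → nearest is Spawn A
(9, -8) — d to each: Spawn A:14, Spawn B:17, Spawn C:20 → nearest is Spawn A
(0, -11) — d to each: Spawn A:8, Spawn B:5, Spawn C:14 → nearest is Spawn B
(-6, 1) — d to each: Spawn A:10, Spawn B:13, Spawn C:14 → nearest is Spawn A
Tally — Spawn A:4, Spawn B:1. Spawn A captures the most (4).

Spawn A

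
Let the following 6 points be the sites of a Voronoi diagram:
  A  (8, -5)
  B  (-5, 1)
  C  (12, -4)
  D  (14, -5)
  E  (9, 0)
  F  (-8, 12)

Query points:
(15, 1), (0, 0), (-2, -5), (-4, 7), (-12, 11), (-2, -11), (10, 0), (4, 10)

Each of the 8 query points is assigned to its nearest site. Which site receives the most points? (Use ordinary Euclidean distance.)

B

(15, 1) — d² to each: A:85, B:400, C:34, D:37, E:37, F:650 → nearest is C
(0, 0) — d² to each: A:89, B:26, C:160, D:221, E:81, F:208 → nearest is B
(-2, -5) — d² to each: A:100, B:45, C:197, D:256, E:146, F:325 → nearest is B
(-4, 7) — d² to each: A:288, B:37, C:377, D:468, E:218, F:41 → nearest is B
(-12, 11) — d² to each: A:656, B:149, C:801, D:932, E:562, F:17 → nearest is F
(-2, -11) — d² to each: A:136, B:153, C:245, D:292, E:242, F:565 → nearest is A
(10, 0) — d² to each: A:29, B:226, C:20, D:41, E:1, F:468 → nearest is E
(4, 10) — d² to each: A:241, B:162, C:260, D:325, E:125, F:148 → nearest is E
Tally — A:1, B:3, C:1, E:2, F:1. B captures the most (3).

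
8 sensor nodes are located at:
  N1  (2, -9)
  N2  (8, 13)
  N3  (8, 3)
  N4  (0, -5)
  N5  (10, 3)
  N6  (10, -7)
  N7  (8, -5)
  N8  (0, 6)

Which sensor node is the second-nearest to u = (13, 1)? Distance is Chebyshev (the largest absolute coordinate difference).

N3

d(u,N1) = max(11, 10) = 11
d(u,N2) = max(5, 12) = 12
d(u,N3) = max(5, 2) = 5
d(u,N4) = max(13, 6) = 13
d(u,N5) = max(3, 2) = 3
d(u,N6) = max(3, 8) = 8
d(u,N7) = max(5, 6) = 6
d(u,N8) = max(13, 5) = 13
Sorted ascending: N5, N3, N7, … — the second-nearest is N3.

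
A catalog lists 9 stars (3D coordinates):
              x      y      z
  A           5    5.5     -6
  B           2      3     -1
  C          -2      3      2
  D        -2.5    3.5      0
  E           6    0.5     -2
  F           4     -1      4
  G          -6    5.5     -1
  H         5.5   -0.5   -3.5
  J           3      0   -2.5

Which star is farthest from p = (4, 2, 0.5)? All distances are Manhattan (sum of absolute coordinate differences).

d(p,A) = 1 + 3.5 + 6.5 = 11
d(p,B) = 2 + 1 + 1.5 = 4.5
d(p,C) = 6 + 1 + 1.5 = 8.5
d(p,D) = 6.5 + 1.5 + 0.5 = 8.5
d(p,E) = 2 + 1.5 + 2.5 = 6
d(p,F) = 0 + 3 + 3.5 = 6.5
d(p,G) = 10 + 3.5 + 1.5 = 15
d(p,H) = 1.5 + 2.5 + 4 = 8
d(p,J) = 1 + 2 + 3 = 6
The largest is to G.

G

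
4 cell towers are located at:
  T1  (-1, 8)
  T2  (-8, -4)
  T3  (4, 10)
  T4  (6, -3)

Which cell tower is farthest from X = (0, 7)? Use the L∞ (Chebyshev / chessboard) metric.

T2

d(X,T1) = max(1, 1) = 1
d(X,T2) = max(8, 11) = 11
d(X,T3) = max(4, 3) = 4
d(X,T4) = max(6, 10) = 10
The largest is to T2.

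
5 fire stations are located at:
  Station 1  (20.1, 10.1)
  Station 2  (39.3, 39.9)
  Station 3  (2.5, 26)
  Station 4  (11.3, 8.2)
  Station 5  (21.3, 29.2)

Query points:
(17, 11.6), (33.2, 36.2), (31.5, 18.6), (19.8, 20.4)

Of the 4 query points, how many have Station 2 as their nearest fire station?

(17, 11.6) — d² to each: Station 1:11.86, Station 2:1298.18, Station 3:417.61, Station 4:44.05, Station 5:328.25 → nearest is Station 1
(33.2, 36.2) — d² to each: Station 1:852.82, Station 2:50.9, Station 3:1046.53, Station 4:1263.61, Station 5:190.61 → nearest is Station 2
(31.5, 18.6) — d² to each: Station 1:202.21, Station 2:514.53, Station 3:895.76, Station 4:516.2, Station 5:216.4 → nearest is Station 1
(19.8, 20.4) — d² to each: Station 1:106.18, Station 2:760.5, Station 3:330.65, Station 4:221.09, Station 5:79.69 → nearest is Station 5
1 of the 4 points has Station 2 as nearest.

1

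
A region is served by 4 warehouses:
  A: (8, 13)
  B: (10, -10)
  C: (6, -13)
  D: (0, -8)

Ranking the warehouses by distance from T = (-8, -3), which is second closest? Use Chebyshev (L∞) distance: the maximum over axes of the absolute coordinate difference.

C

d(T,A) = max(16, 16) = 16
d(T,B) = max(18, 7) = 18
d(T,C) = max(14, 10) = 14
d(T,D) = max(8, 5) = 8
Sorted ascending: D, C, A, … — the second-nearest is C.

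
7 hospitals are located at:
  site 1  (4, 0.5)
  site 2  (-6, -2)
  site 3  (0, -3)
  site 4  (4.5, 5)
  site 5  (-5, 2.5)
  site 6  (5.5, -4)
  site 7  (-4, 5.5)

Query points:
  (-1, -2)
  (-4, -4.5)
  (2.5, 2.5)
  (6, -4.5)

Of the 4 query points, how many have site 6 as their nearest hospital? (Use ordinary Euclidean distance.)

(-1, -2) — d² to each: site 1:31.25, site 2:25, site 3:2, site 4:79.25, site 5:36.25, site 6:46.25, site 7:65.25 → nearest is site 3
(-4, -4.5) — d² to each: site 1:89, site 2:10.25, site 3:18.25, site 4:162.5, site 5:50, site 6:90.5, site 7:100 → nearest is site 2
(2.5, 2.5) — d² to each: site 1:6.25, site 2:92.5, site 3:36.5, site 4:10.25, site 5:56.25, site 6:51.25, site 7:51.25 → nearest is site 1
(6, -4.5) — d² to each: site 1:29, site 2:150.25, site 3:38.25, site 4:92.5, site 5:170, site 6:0.5, site 7:200 → nearest is site 6
1 of the 4 points has site 6 as nearest.

1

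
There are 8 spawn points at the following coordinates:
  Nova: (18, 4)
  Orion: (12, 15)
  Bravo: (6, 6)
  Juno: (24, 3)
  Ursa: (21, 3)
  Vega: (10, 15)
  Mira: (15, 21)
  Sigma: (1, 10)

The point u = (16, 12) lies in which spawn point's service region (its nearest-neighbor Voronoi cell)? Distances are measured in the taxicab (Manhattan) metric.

Orion

d(u, Nova) = |16−18| + |12−4| = 2 + 8 = 10
d(u, Orion) = |16−12| + |12−15| = 4 + 3 = 7
d(u, Bravo) = |16−6| + |12−6| = 10 + 6 = 16
d(u, Juno) = |16−24| + |12−3| = 8 + 9 = 17
d(u, Ursa) = |16−21| + |12−3| = 5 + 9 = 14
d(u, Vega) = |16−10| + |12−15| = 6 + 3 = 9
d(u, Mira) = |16−15| + |12−21| = 1 + 9 = 10
d(u, Sigma) = |16−1| + |12−10| = 15 + 2 = 17
Minimum is at Orion.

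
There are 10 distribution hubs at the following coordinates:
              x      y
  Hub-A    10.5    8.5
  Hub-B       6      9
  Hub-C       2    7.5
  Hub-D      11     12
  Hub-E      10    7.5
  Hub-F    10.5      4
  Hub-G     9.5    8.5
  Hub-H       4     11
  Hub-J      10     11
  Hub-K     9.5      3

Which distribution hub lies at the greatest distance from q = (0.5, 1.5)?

Hub-D

Since √ is increasing, it suffices to compare squared distances:
d²(q, Hub-A) = 100 + 49 = 149
d²(q, Hub-B) = 30.25 + 56.25 = 86.5
d²(q, Hub-C) = 2.25 + 36 = 38.25
d²(q, Hub-D) = 110.25 + 110.25 = 220.5
d²(q, Hub-E) = 90.25 + 36 = 126.25
d²(q, Hub-F) = 100 + 6.25 = 106.25
d²(q, Hub-G) = 81 + 49 = 130
d²(q, Hub-H) = 12.25 + 90.25 = 102.5
d²(q, Hub-J) = 90.25 + 90.25 = 180.5
d²(q, Hub-K) = 81 + 2.25 = 83.25
The largest is to Hub-D.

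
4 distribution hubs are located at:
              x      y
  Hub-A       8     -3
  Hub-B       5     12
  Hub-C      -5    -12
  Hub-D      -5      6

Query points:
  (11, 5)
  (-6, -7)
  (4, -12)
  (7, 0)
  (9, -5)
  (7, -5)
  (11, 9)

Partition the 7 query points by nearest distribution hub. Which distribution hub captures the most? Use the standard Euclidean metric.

Hub-A

(11, 5) — d² to each: Hub-A:73, Hub-B:85, Hub-C:545, Hub-D:257 → nearest is Hub-A
(-6, -7) — d² to each: Hub-A:212, Hub-B:482, Hub-C:26, Hub-D:170 → nearest is Hub-C
(4, -12) — d² to each: Hub-A:97, Hub-B:577, Hub-C:81, Hub-D:405 → nearest is Hub-C
(7, 0) — d² to each: Hub-A:10, Hub-B:148, Hub-C:288, Hub-D:180 → nearest is Hub-A
(9, -5) — d² to each: Hub-A:5, Hub-B:305, Hub-C:245, Hub-D:317 → nearest is Hub-A
(7, -5) — d² to each: Hub-A:5, Hub-B:293, Hub-C:193, Hub-D:265 → nearest is Hub-A
(11, 9) — d² to each: Hub-A:153, Hub-B:45, Hub-C:697, Hub-D:265 → nearest is Hub-B
Tally — Hub-A:4, Hub-B:1, Hub-C:2. Hub-A captures the most (4).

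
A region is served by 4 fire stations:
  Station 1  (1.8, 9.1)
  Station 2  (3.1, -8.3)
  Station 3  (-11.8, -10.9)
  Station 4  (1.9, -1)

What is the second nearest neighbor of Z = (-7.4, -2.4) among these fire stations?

Station 3

Since √ is increasing, it suffices to compare squared distances:
d²(Z, Station 1) = (-7.4−1.8)² + (-2.4−9.1)² = 84.64 + 132.25 = 216.89
d²(Z, Station 2) = (-7.4−3.1)² + (-2.4−(-8.3))² = 110.25 + 34.81 = 145.06
d²(Z, Station 3) = (-7.4−(-11.8))² + (-2.4−(-10.9))² = 19.36 + 72.25 = 91.61
d²(Z, Station 4) = (-7.4−1.9)² + (-2.4−(-1))² = 86.49 + 1.96 = 88.45
Sorted ascending: Station 4, Station 3, Station 2, … — the second-nearest is Station 3.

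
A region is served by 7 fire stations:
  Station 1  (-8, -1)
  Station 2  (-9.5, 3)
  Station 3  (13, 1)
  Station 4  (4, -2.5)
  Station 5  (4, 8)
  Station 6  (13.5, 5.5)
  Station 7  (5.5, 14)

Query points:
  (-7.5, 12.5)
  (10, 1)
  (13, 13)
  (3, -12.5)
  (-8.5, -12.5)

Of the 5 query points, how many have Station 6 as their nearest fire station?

1

(-7.5, 12.5) — d² to each: Station 1:182.5, Station 2:94.25, Station 3:552.5, Station 4:357.25, Station 5:152.5, Station 6:490, Station 7:171.25 → nearest is Station 2
(10, 1) — d² to each: Station 1:328, Station 2:384.25, Station 3:9, Station 4:48.25, Station 5:85, Station 6:32.5, Station 7:189.25 → nearest is Station 3
(13, 13) — d² to each: Station 1:637, Station 2:606.25, Station 3:144, Station 4:321.25, Station 5:106, Station 6:56.5, Station 7:57.25 → nearest is Station 6
(3, -12.5) — d² to each: Station 1:253.25, Station 2:396.5, Station 3:282.25, Station 4:101, Station 5:421.25, Station 6:434.25, Station 7:708.5 → nearest is Station 4
(-8.5, -12.5) — d² to each: Station 1:132.5, Station 2:241.25, Station 3:644.5, Station 4:256.25, Station 5:576.5, Station 6:808, Station 7:898.25 → nearest is Station 1
1 of the 5 points has Station 6 as nearest.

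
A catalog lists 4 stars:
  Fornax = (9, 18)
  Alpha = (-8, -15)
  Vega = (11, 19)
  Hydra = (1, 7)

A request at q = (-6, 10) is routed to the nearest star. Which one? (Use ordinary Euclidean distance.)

Hydra

Compare squared distances (the ordering matches that of the actual distances):
d²(q, Fornax) = (-6−9)² + (10−18)² = 225 + 64 = 289
d²(q, Alpha) = (-6−(-8))² + (10−(-15))² = 4 + 625 = 629
d²(q, Vega) = (-6−11)² + (10−19)² = 289 + 81 = 370
d²(q, Hydra) = (-6−1)² + (10−7)² = 49 + 9 = 58
Hydra is nearest.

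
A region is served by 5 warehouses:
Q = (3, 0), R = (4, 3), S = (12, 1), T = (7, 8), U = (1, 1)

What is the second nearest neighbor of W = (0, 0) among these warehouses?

Compare squared distances (the ordering matches that of the actual distances):
|WQ|² = (0−3)² + (0−0)² = 9 + 0 = 9
|WR|² = (0−4)² + (0−3)² = 16 + 9 = 25
|WS|² = (0−12)² + (0−1)² = 144 + 1 = 145
|WT|² = (0−7)² + (0−8)² = 49 + 64 = 113
|WU|² = (0−1)² + (0−1)² = 1 + 1 = 2
Sorted ascending: U, Q, R, … — the second-nearest is Q.

Q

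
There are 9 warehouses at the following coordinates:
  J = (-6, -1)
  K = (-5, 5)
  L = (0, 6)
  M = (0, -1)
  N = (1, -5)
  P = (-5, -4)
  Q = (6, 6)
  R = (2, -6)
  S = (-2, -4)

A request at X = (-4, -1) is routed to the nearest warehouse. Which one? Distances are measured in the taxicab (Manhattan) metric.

d(X,J) = 2 + 0 = 2
d(X,K) = 1 + 6 = 7
d(X,L) = 4 + 7 = 11
d(X,M) = 4 + 0 = 4
d(X,N) = 5 + 4 = 9
d(X,P) = 1 + 3 = 4
d(X,Q) = 10 + 7 = 17
d(X,R) = 6 + 5 = 11
d(X,S) = 2 + 3 = 5
The smallest is to J, so X lies in the Voronoi region of J.

J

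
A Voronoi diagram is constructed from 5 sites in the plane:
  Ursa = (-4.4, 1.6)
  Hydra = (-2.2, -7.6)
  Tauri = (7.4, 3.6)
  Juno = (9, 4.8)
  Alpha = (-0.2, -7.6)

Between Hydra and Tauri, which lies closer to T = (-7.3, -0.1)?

Hydra

Compare squared distances:
d²(T, Hydra) = (-7.3−(-2.2))² + (-0.1−(-7.6))² = 26.01 + 56.25 = 82.26
d²(T, Tauri) = (-7.3−7.4)² + (-0.1−3.6)² = 216.09 + 13.69 = 229.78
82.26 < 229.78, so Hydra is closer.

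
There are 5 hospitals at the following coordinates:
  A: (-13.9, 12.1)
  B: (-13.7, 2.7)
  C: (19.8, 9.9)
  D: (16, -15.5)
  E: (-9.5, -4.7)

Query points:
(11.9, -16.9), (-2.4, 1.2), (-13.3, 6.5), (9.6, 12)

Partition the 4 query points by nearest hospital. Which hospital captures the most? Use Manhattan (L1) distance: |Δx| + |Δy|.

(11.9, -16.9) — d to each: A:54.8, B:45.2, C:34.7, D:5.5, E:33.6 → nearest is D
(-2.4, 1.2) — d to each: A:22.4, B:12.8, C:30.9, D:35.1, E:13 → nearest is B
(-13.3, 6.5) — d to each: A:6.2, B:4.2, C:36.5, D:51.3, E:15 → nearest is B
(9.6, 12) — d to each: A:23.6, B:32.6, C:12.3, D:33.9, E:35.8 → nearest is C
Tally — B:2, C:1, D:1. B captures the most (2).

B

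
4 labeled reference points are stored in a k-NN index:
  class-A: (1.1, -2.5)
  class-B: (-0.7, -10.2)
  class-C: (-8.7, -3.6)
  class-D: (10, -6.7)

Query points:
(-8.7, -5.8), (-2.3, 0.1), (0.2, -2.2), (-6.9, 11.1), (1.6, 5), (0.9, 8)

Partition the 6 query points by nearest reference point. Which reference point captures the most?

(-8.7, -5.8) — d² to each: class-A:106.93, class-B:83.36, class-C:4.84, class-D:350.5 → nearest is class-C
(-2.3, 0.1) — d² to each: class-A:18.32, class-B:108.65, class-C:54.65, class-D:197.53 → nearest is class-A
(0.2, -2.2) — d² to each: class-A:0.9, class-B:64.81, class-C:81.17, class-D:116.29 → nearest is class-A
(-6.9, 11.1) — d² to each: class-A:248.96, class-B:492.13, class-C:219.33, class-D:602.45 → nearest is class-C
(1.6, 5) — d² to each: class-A:56.5, class-B:236.33, class-C:180.05, class-D:207.45 → nearest is class-A
(0.9, 8) — d² to each: class-A:110.29, class-B:333.8, class-C:226.72, class-D:298.9 → nearest is class-A
Tally — class-A:4, class-C:2. class-A captures the most (4).

class-A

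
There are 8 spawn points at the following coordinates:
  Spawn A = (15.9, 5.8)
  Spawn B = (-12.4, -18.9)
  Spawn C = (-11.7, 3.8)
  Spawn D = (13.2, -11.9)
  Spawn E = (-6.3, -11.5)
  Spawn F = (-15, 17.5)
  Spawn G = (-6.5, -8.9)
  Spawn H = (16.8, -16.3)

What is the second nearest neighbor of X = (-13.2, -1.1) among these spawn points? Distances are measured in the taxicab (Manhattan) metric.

d(X, Spawn A) = |-13.2−15.9| + |-1.1−5.8| = 29.1 + 6.9 = 36
d(X, Spawn B) = |-13.2−(-12.4)| + |-1.1−(-18.9)| = 0.8 + 17.8 = 18.6
d(X, Spawn C) = |-13.2−(-11.7)| + |-1.1−3.8| = 1.5 + 4.9 = 6.4
d(X, Spawn D) = |-13.2−13.2| + |-1.1−(-11.9)| = 26.4 + 10.8 = 37.2
d(X, Spawn E) = |-13.2−(-6.3)| + |-1.1−(-11.5)| = 6.9 + 10.4 = 17.3
d(X, Spawn F) = |-13.2−(-15)| + |-1.1−17.5| = 1.8 + 18.6 = 20.4
d(X, Spawn G) = |-13.2−(-6.5)| + |-1.1−(-8.9)| = 6.7 + 7.8 = 14.5
d(X, Spawn H) = |-13.2−16.8| + |-1.1−(-16.3)| = 30 + 15.2 = 45.2
Sorted ascending: Spawn C, Spawn G, Spawn E, … — the second-nearest is Spawn G.

Spawn G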